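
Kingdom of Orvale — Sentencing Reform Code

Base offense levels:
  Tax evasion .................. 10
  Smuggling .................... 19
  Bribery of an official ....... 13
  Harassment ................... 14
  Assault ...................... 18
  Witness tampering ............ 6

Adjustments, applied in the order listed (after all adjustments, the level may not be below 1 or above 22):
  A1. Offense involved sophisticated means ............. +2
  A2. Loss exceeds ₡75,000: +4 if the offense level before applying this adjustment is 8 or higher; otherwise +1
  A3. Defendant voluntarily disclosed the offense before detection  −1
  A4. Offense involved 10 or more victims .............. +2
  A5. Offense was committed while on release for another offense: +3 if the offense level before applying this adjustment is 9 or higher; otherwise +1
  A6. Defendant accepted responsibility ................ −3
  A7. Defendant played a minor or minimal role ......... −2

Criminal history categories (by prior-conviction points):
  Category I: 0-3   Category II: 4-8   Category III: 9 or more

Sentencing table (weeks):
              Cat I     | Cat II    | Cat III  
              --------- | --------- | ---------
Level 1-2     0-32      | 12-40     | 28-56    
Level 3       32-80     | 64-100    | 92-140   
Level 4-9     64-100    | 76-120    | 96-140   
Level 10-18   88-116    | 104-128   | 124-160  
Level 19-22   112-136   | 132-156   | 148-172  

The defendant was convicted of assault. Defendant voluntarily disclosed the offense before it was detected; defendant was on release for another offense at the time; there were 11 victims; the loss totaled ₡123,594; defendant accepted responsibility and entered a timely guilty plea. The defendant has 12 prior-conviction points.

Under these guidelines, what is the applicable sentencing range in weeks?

Base offense level for assault: 18.
A2 applies (level before this adjustment is 18 ≥ 8, so +4): 18 + 4 = 22.
A3 applies: 22 − 1 = 21.
A4 applies: 21 + 2 = 23.
A5 applies (level before this adjustment is 23 ≥ 9, so +3): 23 + 3 = 26.
A6 applies: 26 − 3 = 23.
Level 23 exceeds the maximum of 22; capped at 22.
Final offense level: 22.
Criminal history: 12 prior points → Category III (9+).
Level 22 falls in the 19-22 band.
Grid: Level 19-22 × Category III = 148-172 weeks.

148-172 weeks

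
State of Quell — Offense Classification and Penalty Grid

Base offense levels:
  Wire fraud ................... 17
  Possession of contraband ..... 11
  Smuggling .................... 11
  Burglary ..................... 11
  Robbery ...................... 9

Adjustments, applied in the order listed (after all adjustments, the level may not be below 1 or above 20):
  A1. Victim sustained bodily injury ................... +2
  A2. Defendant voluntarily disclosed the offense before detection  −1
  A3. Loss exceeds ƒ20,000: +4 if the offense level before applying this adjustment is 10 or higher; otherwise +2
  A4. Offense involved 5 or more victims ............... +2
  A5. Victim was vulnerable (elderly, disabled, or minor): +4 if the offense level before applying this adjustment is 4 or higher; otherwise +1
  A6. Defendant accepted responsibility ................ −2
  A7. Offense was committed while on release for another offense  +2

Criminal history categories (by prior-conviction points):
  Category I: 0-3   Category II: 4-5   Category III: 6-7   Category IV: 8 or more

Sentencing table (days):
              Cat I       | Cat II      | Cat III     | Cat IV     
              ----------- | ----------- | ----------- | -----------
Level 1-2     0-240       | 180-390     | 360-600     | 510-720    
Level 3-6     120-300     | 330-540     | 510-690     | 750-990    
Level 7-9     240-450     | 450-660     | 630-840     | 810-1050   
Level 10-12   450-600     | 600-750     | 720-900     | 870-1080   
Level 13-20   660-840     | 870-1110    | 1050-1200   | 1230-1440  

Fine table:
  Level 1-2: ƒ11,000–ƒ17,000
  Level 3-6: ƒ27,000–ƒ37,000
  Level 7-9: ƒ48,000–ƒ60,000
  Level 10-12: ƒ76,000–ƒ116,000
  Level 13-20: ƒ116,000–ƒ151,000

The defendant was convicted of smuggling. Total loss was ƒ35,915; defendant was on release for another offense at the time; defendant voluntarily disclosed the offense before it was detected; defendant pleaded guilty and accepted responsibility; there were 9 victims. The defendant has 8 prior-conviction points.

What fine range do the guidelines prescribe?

ƒ116,000–ƒ151,000

Base offense level for smuggling: 11.
A2 applies: 11 − 1 = 10.
A3 applies (level before this adjustment is 10 ≥ 10, so +4): 10 + 4 = 14.
A4 applies: 14 + 2 = 16.
A6 applies: 16 − 2 = 14.
A7 applies: 14 + 2 = 16.
Final offense level: 16.
Level 16 falls in the 13-20 band.
Fine table: Level 13-20 → ƒ116,000–ƒ151,000.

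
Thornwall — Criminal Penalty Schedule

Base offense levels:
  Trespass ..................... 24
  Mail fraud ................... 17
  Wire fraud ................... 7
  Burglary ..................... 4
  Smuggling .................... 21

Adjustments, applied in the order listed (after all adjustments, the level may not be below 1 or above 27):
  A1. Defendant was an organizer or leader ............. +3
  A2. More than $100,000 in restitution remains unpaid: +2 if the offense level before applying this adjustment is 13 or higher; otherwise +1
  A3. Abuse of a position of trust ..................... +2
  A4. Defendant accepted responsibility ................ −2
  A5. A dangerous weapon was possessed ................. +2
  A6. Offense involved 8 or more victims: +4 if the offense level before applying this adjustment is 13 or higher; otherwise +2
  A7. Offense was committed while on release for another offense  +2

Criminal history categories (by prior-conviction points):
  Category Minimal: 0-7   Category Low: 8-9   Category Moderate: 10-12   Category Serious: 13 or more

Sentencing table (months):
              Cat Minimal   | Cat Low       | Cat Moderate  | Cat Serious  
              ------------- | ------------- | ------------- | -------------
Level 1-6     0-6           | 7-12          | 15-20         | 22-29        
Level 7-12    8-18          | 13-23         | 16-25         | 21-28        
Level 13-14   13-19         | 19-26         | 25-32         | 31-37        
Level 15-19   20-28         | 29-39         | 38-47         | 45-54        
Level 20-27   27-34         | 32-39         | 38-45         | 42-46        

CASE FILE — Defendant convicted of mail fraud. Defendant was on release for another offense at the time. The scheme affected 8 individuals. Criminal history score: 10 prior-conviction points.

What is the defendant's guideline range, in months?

Base offense level for mail fraud: 17.
A2 does not apply.
A5 does not apply.
A6 applies (level before this adjustment is 17 ≥ 13, so +4): 17 + 4 = 21.
A7 applies: 21 + 2 = 23.
Final offense level: 23.
Criminal history: 10 prior points → Category Moderate (10-12).
Level 23 falls in the 20-27 band.
Grid: Level 20-27 × Category Moderate = 38-45 months.

38-45 months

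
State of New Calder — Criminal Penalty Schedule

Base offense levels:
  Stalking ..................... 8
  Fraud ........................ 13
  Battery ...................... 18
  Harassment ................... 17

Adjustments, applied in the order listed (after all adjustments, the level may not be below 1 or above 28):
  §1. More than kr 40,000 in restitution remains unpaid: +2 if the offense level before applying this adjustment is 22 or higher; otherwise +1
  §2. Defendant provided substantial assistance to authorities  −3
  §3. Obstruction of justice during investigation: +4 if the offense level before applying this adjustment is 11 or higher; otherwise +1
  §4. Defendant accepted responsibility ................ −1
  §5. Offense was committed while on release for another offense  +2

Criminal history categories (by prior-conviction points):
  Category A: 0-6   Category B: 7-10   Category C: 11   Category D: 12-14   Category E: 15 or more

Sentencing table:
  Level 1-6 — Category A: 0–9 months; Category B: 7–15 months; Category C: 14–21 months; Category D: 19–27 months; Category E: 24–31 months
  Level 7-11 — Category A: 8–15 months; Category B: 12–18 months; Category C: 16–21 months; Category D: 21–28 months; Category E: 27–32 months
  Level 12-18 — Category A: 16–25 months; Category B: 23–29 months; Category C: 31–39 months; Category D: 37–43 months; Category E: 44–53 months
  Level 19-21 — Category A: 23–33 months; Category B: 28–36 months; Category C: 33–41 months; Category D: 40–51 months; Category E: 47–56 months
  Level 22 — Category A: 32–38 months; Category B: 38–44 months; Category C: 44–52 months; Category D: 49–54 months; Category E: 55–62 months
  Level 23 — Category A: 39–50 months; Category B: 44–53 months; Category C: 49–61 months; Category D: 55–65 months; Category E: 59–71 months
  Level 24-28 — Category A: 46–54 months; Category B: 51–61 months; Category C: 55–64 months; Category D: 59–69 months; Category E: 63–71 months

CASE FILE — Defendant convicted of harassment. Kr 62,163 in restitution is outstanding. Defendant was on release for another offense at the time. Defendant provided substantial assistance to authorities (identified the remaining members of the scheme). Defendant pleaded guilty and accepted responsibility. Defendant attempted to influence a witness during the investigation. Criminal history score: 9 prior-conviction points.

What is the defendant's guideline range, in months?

28-36 months

Base offense level for harassment: 17.
§1 applies (level before this adjustment is 17 < 22, so +1): 17 + 1 = 18.
§2 applies: 18 − 3 = 15.
§3 applies (level before this adjustment is 15 ≥ 11, so +4): 15 + 4 = 19.
§4 applies: 19 − 1 = 18.
§5 applies: 18 + 2 = 20.
Final offense level: 20.
Criminal history: 9 prior points → Category B (7-10).
Level 20 falls in the 19-21 band.
Grid: Level 19-21 × Category B = 28-36 months.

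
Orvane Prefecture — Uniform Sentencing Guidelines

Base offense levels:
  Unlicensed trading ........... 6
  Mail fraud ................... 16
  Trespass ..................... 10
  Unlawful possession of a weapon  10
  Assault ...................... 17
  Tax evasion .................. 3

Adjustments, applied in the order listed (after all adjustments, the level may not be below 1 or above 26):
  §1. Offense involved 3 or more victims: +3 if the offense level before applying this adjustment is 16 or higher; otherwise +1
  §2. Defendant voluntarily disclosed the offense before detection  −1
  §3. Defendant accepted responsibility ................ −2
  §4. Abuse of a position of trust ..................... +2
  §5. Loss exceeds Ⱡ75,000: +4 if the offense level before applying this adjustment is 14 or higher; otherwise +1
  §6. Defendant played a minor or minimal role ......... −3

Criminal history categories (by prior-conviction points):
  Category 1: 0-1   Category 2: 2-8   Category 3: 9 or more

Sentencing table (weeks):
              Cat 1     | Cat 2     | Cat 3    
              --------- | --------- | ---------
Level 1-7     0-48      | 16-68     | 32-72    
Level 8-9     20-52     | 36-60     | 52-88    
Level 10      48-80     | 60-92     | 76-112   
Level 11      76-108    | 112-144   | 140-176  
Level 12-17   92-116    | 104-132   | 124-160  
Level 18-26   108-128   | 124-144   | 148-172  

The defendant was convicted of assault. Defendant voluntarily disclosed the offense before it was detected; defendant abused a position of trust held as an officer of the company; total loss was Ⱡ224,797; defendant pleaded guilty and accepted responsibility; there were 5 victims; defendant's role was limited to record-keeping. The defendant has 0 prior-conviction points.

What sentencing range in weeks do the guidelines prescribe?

Base offense level for assault: 17.
§1 applies (level before this adjustment is 17 ≥ 16, so +3): 17 + 3 = 20.
§2 applies: 20 − 1 = 19.
§3 applies: 19 − 2 = 17.
§4 applies: 17 + 2 = 19.
§5 applies (level before this adjustment is 19 ≥ 14, so +4): 19 + 4 = 23.
§6 applies: 23 − 3 = 20.
Final offense level: 20.
Criminal history: 0 prior points → Category 1 (0-1).
Level 20 falls in the 18-26 band.
Grid: Level 18-26 × Category 1 = 108-128 weeks.

108-128 weeks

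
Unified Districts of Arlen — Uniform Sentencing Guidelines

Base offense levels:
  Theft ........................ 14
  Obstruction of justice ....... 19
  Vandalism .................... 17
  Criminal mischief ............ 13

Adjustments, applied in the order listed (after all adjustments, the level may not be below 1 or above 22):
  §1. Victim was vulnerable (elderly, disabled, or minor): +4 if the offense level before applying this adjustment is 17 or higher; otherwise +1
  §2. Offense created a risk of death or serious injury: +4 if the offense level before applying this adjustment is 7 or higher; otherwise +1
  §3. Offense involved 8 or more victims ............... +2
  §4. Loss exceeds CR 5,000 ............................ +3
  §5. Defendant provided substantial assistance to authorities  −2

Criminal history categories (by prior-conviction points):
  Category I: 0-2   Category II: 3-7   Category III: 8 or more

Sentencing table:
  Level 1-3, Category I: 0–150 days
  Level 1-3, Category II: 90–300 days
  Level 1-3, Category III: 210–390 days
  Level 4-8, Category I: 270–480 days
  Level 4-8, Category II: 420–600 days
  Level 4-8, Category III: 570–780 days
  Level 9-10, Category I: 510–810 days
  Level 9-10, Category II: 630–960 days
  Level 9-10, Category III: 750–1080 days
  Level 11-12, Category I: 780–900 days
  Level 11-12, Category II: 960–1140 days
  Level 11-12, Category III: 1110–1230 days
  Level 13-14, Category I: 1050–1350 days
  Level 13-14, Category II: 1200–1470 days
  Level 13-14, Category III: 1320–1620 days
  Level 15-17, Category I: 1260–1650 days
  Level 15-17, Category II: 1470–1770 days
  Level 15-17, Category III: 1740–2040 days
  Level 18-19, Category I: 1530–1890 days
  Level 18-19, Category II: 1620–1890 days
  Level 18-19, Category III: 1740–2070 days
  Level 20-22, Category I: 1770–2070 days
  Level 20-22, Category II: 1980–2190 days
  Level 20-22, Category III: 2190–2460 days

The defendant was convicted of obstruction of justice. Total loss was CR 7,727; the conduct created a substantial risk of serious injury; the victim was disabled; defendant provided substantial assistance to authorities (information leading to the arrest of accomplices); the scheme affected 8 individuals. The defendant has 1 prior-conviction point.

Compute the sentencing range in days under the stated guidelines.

Base offense level for obstruction of justice: 19.
§1 applies (level before this adjustment is 19 ≥ 17, so +4): 19 + 4 = 23.
§2 applies (level before this adjustment is 23 ≥ 7, so +4): 23 + 4 = 27.
§3 applies: 27 + 2 = 29.
§4 applies: 29 + 3 = 32.
§5 applies: 32 − 2 = 30.
Level 30 exceeds the maximum of 22; capped at 22.
Final offense level: 22.
Criminal history: 1 prior point → Category I (0-2).
Level 22 falls in the 20-22 band.
Grid: Level 20-22 × Category I = 1770-2070 days.

1770-2070 days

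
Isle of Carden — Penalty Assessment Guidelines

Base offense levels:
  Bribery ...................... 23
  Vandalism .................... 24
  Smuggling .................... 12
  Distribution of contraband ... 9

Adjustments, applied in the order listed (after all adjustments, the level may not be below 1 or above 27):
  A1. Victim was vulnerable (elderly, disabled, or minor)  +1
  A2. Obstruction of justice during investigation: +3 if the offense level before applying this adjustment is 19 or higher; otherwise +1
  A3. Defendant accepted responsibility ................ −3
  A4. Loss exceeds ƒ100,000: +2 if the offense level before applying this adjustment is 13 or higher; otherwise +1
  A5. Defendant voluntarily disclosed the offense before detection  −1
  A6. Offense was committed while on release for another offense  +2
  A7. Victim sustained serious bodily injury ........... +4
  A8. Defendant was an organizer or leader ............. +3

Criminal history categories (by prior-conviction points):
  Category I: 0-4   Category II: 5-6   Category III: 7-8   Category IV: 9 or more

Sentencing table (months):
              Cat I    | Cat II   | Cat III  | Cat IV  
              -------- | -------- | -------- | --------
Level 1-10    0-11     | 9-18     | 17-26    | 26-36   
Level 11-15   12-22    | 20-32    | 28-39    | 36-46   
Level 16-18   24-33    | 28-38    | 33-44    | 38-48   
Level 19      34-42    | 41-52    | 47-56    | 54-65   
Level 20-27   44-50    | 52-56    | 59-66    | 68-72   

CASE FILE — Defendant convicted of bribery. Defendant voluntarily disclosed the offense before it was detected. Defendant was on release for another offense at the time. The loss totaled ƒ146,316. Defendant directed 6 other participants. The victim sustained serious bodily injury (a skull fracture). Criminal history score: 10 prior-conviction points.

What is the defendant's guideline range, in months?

Base offense level for bribery: 23.
A1 does not apply.
A4 applies (level before this adjustment is 23 ≥ 13, so +2): 23 + 2 = 25.
A5 applies: 25 − 1 = 24.
A6 applies: 24 + 2 = 26.
A7 applies: 26 + 4 = 30.
A8 applies: 30 + 3 = 33.
Level 33 exceeds the maximum of 27; capped at 27.
Final offense level: 27.
Criminal history: 10 prior points → Category IV (9+).
Level 27 falls in the 20-27 band.
Grid: Level 20-27 × Category IV = 68-72 months.

68-72 months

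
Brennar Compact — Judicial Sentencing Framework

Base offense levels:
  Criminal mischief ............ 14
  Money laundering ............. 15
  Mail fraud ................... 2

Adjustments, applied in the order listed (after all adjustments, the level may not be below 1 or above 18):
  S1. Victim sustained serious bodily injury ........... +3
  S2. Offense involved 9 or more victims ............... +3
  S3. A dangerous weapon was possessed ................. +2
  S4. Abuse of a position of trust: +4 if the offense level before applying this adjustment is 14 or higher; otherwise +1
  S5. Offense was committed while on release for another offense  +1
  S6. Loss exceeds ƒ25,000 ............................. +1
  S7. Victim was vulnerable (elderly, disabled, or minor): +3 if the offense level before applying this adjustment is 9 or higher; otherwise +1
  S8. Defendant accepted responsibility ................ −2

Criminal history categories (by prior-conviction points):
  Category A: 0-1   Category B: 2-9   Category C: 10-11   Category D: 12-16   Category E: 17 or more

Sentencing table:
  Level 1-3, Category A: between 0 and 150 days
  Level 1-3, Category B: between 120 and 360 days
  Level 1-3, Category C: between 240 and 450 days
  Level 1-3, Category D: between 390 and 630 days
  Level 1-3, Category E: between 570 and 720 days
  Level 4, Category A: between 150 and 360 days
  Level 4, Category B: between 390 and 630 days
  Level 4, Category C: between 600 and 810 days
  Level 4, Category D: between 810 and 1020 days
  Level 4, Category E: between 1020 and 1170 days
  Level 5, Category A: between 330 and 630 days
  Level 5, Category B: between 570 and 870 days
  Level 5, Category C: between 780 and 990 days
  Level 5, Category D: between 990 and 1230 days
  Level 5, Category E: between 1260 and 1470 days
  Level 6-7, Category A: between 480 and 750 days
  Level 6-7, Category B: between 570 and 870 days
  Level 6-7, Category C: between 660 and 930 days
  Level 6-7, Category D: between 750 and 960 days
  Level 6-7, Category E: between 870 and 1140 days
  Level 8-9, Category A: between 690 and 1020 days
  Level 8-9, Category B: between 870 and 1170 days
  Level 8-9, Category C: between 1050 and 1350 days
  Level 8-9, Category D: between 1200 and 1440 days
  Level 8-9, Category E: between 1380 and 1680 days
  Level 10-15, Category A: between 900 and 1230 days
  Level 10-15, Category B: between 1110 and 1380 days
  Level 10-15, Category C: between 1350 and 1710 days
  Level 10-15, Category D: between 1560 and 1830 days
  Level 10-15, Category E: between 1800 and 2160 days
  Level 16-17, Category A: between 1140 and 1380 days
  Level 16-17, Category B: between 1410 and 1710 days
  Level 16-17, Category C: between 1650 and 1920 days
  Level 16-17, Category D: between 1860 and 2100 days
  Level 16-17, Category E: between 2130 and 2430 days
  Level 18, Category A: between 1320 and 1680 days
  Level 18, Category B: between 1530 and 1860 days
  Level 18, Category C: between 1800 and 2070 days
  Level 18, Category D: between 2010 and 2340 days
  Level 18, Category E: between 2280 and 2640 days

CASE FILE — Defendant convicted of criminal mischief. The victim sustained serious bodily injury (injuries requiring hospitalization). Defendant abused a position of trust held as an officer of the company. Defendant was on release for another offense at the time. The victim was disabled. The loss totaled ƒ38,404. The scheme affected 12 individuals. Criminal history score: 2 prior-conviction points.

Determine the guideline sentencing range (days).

1530-1860 days

Base offense level for criminal mischief: 14.
S1 applies: 14 + 3 = 17.
S2 applies: 17 + 3 = 20.
S3 does not apply.
S4 applies (level before this adjustment is 20 ≥ 14, so +4): 20 + 4 = 24.
S5 applies: 24 + 1 = 25.
S6 applies: 25 + 1 = 26.
S7 applies (level before this adjustment is 26 ≥ 9, so +3): 26 + 3 = 29.
Level 29 exceeds the maximum of 18; capped at 18.
Final offense level: 18.
Criminal history: 2 prior points → Category B (2-9).
Level 18 falls in the 18 band.
Grid: Level 18 × Category B = 1530-1860 days.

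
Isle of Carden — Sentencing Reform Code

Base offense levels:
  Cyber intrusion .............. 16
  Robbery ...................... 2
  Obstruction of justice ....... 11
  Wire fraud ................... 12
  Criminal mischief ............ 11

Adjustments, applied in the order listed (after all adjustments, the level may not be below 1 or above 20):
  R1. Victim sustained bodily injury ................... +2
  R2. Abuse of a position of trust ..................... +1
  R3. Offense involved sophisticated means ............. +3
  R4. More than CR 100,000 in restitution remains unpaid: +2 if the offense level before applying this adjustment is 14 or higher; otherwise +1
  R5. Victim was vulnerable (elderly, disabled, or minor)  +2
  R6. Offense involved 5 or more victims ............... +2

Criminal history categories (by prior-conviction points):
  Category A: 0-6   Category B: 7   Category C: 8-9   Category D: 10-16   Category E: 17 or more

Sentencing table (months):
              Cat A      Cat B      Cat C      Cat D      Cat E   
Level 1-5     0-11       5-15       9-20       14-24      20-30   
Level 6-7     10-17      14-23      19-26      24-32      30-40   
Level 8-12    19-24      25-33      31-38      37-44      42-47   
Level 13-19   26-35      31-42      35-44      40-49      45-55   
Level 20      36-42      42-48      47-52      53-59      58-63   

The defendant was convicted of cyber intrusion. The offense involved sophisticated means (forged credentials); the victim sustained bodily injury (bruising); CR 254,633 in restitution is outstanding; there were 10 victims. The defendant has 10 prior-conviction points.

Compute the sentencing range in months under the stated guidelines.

53-59 months

Base offense level for cyber intrusion: 16.
R1 applies: 16 + 2 = 18.
R3 applies: 18 + 3 = 21.
R4 applies (level before this adjustment is 21 ≥ 14, so +2): 21 + 2 = 23.
R6 applies: 23 + 2 = 25.
Level 25 exceeds the maximum of 20; capped at 20.
Final offense level: 20.
Criminal history: 10 prior points → Category D (10-16).
Level 20 falls in the 20 band.
Grid: Level 20 × Category D = 53-59 months.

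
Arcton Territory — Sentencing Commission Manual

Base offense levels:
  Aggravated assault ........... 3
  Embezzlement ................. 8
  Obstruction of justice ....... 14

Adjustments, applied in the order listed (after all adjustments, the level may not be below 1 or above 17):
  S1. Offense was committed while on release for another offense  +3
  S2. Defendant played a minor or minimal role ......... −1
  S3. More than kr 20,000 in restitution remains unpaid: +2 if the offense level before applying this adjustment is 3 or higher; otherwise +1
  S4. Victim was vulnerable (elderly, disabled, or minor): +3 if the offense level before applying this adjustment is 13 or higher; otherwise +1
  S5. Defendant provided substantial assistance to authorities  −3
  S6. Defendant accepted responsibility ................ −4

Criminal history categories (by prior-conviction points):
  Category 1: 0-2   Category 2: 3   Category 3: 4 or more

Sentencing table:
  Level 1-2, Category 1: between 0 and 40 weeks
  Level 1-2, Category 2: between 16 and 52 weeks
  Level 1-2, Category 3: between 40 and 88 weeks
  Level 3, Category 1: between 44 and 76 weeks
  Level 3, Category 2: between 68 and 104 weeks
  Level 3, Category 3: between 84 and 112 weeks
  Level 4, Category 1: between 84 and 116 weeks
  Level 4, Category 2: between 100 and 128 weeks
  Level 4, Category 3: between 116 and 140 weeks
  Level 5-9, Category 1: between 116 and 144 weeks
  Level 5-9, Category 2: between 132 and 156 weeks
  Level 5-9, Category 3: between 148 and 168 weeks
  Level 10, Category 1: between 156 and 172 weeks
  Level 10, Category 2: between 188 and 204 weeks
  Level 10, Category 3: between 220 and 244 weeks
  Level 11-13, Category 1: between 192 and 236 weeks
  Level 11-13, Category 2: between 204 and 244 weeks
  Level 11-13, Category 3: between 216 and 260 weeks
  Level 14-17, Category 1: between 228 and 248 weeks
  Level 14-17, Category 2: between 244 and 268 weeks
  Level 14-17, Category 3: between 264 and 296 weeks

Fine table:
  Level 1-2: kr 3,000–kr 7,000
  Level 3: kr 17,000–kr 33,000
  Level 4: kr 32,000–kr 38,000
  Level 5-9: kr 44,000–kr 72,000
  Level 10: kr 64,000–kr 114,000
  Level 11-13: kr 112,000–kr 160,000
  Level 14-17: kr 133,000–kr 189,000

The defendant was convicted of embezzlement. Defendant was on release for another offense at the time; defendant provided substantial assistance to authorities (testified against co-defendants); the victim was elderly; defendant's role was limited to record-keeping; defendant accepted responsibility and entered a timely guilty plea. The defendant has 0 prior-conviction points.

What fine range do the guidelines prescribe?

kr 32,000–kr 38,000

Base offense level for embezzlement: 8.
S1 applies: 8 + 3 = 11.
S2 applies: 11 − 1 = 10.
S3 does not apply.
S4 applies (level before this adjustment is 10 < 13, so +1): 10 + 1 = 11.
S5 applies: 11 − 3 = 8.
S6 applies: 8 − 4 = 4.
Final offense level: 4.
Level 4 falls in the 4 band.
Fine table: Level 4 → kr 32,000–kr 38,000.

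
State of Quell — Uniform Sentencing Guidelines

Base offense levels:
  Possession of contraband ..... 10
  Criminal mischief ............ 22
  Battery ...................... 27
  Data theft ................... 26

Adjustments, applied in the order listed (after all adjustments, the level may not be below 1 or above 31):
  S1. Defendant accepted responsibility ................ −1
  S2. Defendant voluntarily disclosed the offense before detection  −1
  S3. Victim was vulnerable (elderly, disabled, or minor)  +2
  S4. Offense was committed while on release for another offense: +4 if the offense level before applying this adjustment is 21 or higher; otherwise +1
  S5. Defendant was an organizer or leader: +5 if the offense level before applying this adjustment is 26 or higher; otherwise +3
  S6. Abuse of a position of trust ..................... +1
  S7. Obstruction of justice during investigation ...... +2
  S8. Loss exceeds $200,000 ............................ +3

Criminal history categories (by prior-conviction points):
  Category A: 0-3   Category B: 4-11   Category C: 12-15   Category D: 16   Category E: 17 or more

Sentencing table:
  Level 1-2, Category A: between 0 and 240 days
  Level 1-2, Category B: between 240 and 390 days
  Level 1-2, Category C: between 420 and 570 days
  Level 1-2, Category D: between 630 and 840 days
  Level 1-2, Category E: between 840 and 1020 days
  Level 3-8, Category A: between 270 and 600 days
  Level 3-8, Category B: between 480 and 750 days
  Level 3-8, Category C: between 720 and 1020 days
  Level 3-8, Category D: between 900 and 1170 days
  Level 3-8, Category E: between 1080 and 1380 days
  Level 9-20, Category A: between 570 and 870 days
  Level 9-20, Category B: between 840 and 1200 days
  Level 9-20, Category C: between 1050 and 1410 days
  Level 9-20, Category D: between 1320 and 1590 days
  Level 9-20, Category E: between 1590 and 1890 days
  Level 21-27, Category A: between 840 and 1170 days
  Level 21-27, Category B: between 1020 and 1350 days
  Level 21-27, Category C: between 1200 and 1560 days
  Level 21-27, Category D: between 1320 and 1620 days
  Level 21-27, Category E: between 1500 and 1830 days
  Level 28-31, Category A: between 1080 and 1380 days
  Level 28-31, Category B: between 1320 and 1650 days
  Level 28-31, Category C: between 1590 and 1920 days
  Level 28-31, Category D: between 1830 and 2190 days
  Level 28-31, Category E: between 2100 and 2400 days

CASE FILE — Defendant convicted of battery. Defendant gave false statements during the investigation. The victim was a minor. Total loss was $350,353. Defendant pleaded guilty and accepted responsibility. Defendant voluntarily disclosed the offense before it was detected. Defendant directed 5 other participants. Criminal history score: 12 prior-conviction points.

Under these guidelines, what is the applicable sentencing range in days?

Base offense level for battery: 27.
S1 applies: 27 − 1 = 26.
S2 applies: 26 − 1 = 25.
S3 applies: 25 + 2 = 27.
S4 does not apply.
S5 applies (level before this adjustment is 27 ≥ 26, so +5): 27 + 5 = 32.
S7 applies: 32 + 2 = 34.
S8 applies: 34 + 3 = 37.
Level 37 exceeds the maximum of 31; capped at 31.
Final offense level: 31.
Criminal history: 12 prior points → Category C (12-15).
Level 31 falls in the 28-31 band.
Grid: Level 28-31 × Category C = 1590-1920 days.

1590-1920 days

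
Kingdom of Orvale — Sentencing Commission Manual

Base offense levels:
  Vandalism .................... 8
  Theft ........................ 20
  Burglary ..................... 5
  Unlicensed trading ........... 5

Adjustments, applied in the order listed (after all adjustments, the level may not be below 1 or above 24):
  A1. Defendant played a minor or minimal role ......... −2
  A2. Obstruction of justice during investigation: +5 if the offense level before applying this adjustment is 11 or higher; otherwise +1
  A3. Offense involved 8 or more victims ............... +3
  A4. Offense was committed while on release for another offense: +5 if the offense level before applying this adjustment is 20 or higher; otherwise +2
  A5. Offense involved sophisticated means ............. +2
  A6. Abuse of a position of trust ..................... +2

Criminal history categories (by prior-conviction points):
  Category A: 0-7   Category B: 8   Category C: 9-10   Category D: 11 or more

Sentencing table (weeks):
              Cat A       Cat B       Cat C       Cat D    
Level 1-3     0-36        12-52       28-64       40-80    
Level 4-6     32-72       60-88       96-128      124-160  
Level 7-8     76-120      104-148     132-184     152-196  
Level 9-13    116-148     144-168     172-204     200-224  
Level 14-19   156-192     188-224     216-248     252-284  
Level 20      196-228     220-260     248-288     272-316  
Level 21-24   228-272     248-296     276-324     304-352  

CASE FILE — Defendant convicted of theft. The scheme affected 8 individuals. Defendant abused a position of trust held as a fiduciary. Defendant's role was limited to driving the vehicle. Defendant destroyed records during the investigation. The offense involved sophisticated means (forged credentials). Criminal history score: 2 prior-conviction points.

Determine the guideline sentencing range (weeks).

228-272 weeks

Base offense level for theft: 20.
A1 applies: 20 − 2 = 18.
A2 applies (level before this adjustment is 18 ≥ 11, so +5): 18 + 5 = 23.
A3 applies: 23 + 3 = 26.
A5 applies: 26 + 2 = 28.
A6 applies: 28 + 2 = 30.
Level 30 exceeds the maximum of 24; capped at 24.
Final offense level: 24.
Criminal history: 2 prior points → Category A (0-7).
Level 24 falls in the 21-24 band.
Grid: Level 21-24 × Category A = 228-272 weeks.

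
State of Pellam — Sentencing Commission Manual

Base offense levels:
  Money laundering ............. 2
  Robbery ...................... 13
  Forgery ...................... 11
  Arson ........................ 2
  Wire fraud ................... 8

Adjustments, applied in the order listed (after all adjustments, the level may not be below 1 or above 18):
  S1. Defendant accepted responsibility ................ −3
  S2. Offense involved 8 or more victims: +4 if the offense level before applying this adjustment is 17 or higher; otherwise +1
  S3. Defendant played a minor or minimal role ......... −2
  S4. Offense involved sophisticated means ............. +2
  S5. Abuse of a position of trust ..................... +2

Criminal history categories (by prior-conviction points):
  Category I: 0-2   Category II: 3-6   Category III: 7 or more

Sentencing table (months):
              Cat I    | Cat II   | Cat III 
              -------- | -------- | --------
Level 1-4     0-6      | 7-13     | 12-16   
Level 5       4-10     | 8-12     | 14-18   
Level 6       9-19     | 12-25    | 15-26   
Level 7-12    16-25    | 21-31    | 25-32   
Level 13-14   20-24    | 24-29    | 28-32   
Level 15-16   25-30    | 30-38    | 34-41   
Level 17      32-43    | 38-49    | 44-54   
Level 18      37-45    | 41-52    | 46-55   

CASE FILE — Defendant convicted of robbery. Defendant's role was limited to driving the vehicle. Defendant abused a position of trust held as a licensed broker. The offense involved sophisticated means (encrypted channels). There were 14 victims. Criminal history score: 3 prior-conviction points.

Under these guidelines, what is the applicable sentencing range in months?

30-38 months

Base offense level for robbery: 13.
S1 does not apply.
S2 applies (level before this adjustment is 13 < 17, so +1): 13 + 1 = 14.
S3 applies: 14 − 2 = 12.
S4 applies: 12 + 2 = 14.
S5 applies: 14 + 2 = 16.
Final offense level: 16.
Criminal history: 3 prior points → Category II (3-6).
Level 16 falls in the 15-16 band.
Grid: Level 15-16 × Category II = 30-38 months.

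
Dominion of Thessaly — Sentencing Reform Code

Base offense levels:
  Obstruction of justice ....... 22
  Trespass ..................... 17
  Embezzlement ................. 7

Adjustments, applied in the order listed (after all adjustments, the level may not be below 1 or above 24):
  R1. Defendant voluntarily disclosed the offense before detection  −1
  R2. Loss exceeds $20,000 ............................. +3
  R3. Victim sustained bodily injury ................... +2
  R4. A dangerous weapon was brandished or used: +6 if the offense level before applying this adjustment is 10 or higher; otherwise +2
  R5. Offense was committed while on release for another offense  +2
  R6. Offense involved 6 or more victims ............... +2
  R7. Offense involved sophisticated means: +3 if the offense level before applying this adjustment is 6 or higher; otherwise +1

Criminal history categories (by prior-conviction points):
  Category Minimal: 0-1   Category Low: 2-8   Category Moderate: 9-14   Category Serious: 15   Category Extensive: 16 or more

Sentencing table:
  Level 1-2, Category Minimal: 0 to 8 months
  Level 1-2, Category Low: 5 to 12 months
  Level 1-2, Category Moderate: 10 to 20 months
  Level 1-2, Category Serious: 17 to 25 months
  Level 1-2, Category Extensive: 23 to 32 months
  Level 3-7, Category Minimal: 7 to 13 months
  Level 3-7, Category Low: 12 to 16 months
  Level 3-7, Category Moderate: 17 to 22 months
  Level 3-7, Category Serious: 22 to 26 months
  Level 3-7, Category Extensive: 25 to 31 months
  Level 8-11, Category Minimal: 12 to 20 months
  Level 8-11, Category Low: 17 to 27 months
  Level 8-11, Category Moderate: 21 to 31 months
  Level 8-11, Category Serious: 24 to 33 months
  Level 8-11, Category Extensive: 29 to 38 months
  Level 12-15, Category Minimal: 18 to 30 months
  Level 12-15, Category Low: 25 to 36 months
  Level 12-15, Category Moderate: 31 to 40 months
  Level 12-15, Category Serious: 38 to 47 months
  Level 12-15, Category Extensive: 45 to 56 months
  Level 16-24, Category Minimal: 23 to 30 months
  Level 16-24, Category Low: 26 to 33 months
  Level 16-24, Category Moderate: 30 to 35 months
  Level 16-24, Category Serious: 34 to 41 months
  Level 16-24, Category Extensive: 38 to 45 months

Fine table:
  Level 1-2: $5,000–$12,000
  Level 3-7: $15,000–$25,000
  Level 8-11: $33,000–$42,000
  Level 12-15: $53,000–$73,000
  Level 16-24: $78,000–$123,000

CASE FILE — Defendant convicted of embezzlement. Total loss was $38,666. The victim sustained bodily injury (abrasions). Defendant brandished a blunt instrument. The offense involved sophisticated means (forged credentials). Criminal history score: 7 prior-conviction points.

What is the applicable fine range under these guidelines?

$78,000–$123,000

Base offense level for embezzlement: 7.
R2 applies: 7 + 3 = 10.
R3 applies: 10 + 2 = 12.
R4 applies (level before this adjustment is 12 ≥ 10, so +6): 12 + 6 = 18.
R7 applies (level before this adjustment is 18 ≥ 6, so +3): 18 + 3 = 21.
Final offense level: 21.
Level 21 falls in the 16-24 band.
Fine table: Level 16-24 → $78,000–$123,000.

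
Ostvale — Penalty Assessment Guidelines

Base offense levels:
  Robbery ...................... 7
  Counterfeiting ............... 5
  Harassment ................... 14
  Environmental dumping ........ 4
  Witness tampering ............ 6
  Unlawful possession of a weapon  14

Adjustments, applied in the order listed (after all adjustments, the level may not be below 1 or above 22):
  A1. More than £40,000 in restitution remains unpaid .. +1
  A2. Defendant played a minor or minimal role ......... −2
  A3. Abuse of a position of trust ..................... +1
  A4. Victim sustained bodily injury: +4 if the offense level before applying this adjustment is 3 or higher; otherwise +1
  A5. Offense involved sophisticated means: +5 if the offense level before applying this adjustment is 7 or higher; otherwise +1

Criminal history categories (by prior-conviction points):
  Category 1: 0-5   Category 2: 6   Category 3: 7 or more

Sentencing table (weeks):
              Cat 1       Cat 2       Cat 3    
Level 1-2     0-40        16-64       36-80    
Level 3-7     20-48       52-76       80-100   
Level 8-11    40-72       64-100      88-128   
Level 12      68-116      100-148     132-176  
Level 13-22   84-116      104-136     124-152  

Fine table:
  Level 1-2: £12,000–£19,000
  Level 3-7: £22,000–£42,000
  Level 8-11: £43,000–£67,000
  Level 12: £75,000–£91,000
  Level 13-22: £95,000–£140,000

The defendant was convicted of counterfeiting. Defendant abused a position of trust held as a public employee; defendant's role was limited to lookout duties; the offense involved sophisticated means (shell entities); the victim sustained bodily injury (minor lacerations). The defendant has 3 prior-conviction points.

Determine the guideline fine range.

Base offense level for counterfeiting: 5.
A1 does not apply.
A2 applies: 5 − 2 = 3.
A3 applies: 3 + 1 = 4.
A4 applies (level before this adjustment is 4 ≥ 3, so +4): 4 + 4 = 8.
A5 applies (level before this adjustment is 8 ≥ 7, so +5): 8 + 5 = 13.
Final offense level: 13.
Level 13 falls in the 13-22 band.
Fine table: Level 13-22 → £95,000–£140,000.

£95,000–£140,000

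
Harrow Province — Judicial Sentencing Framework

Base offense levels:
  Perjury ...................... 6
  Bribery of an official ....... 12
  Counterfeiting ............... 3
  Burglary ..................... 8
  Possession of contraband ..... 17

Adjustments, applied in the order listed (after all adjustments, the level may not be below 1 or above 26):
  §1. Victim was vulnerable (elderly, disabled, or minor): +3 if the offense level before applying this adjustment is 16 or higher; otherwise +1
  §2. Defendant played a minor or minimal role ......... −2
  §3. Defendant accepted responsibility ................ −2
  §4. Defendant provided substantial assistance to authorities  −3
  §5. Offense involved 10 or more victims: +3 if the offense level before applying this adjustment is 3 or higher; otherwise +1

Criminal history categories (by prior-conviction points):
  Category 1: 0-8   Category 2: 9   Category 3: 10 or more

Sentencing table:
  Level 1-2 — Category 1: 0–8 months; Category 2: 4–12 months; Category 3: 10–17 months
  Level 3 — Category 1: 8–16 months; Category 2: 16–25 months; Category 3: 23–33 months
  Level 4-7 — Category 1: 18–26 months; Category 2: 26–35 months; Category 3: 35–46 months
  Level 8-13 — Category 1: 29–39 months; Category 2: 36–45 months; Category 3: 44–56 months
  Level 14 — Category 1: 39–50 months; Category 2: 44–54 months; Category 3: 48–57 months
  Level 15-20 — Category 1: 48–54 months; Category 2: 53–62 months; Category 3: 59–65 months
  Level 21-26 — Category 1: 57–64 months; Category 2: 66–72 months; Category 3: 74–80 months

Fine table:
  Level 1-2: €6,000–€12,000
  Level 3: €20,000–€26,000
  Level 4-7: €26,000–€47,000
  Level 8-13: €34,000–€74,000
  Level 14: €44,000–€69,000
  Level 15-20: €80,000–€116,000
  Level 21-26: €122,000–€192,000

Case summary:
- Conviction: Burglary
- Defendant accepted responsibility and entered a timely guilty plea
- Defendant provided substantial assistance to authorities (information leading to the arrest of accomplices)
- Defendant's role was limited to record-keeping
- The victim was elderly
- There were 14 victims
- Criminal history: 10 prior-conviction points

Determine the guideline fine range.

Base offense level for burglary: 8.
§1 applies (level before this adjustment is 8 < 16, so +1): 8 + 1 = 9.
§2 applies: 9 − 2 = 7.
§3 applies: 7 − 2 = 5.
§4 applies: 5 − 3 = 2.
§5 applies (level before this adjustment is 2 < 3, so +1): 2 + 1 = 3.
Final offense level: 3.
Level 3 falls in the 3 band.
Fine table: Level 3 → €20,000–€26,000.

€20,000–€26,000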